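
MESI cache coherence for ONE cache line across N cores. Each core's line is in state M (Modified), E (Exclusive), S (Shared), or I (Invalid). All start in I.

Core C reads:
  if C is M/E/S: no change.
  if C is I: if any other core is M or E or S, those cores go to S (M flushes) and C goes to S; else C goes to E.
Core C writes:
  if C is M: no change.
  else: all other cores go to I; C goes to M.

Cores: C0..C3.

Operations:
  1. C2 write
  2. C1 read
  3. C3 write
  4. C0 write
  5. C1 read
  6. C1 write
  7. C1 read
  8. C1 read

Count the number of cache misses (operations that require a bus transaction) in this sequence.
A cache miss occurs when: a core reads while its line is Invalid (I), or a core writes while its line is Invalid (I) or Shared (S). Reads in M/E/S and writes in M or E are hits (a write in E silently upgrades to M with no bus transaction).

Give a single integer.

Answer: 6

Derivation:
Op 1: C2 write [C2 write: invalidate none -> C2=M] -> [I,I,M,I] [MISS #1: write from I]
Op 2: C1 read [C1 read from I: others=['C2=M'] -> C1=S, others downsized to S] -> [I,S,S,I] [MISS #2: read from I]
Op 3: C3 write [C3 write: invalidate ['C1=S', 'C2=S'] -> C3=M] -> [I,I,I,M] [MISS #3: write from I]
Op 4: C0 write [C0 write: invalidate ['C3=M'] -> C0=M] -> [M,I,I,I] [MISS #4: write from I]
Op 5: C1 read [C1 read from I: others=['C0=M'] -> C1=S, others downsized to S] -> [S,S,I,I] [MISS #5: read from I]
Op 6: C1 write [C1 write: invalidate ['C0=S'] -> C1=M] -> [I,M,I,I] [MISS #6: write from S]
Op 7: C1 read [C1 read: already in M, no change] -> [I,M,I,I] [hit: read from M]
Op 8: C1 read [C1 read: already in M, no change] -> [I,M,I,I] [hit: read from M]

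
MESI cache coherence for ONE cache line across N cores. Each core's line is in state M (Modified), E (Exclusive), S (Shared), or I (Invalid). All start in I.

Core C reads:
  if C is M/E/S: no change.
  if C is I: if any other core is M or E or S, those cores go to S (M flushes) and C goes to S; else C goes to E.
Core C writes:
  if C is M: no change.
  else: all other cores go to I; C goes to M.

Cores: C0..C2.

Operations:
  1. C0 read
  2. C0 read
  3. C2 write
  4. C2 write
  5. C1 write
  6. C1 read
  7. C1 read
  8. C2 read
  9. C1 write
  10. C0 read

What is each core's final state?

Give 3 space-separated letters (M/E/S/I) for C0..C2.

Answer: S S I

Derivation:
Op 1: C0 read [C0 read from I: no other sharers -> C0=E (exclusive)] -> [E,I,I]
Op 2: C0 read [C0 read: already in E, no change] -> [E,I,I]
Op 3: C2 write [C2 write: invalidate ['C0=E'] -> C2=M] -> [I,I,M]
Op 4: C2 write [C2 write: already M (modified), no change] -> [I,I,M]
Op 5: C1 write [C1 write: invalidate ['C2=M'] -> C1=M] -> [I,M,I]
Op 6: C1 read [C1 read: already in M, no change] -> [I,M,I]
Op 7: C1 read [C1 read: already in M, no change] -> [I,M,I]
Op 8: C2 read [C2 read from I: others=['C1=M'] -> C2=S, others downsized to S] -> [I,S,S]
Op 9: C1 write [C1 write: invalidate ['C2=S'] -> C1=M] -> [I,M,I]
Op 10: C0 read [C0 read from I: others=['C1=M'] -> C0=S, others downsized to S] -> [S,S,I]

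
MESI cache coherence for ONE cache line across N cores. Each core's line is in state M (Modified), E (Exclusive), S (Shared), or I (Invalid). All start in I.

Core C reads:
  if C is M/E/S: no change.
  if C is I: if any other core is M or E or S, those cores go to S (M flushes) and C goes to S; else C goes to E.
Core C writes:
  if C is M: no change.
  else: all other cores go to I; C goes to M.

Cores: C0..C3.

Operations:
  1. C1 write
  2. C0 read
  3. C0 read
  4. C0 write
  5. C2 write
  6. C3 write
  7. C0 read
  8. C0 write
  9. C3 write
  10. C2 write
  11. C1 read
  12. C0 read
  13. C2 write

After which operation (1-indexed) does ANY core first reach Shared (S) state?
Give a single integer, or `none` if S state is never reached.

Answer: 2

Derivation:
Op 1: C1 write [C1 write: invalidate none -> C1=M] -> [I,M,I,I]
Op 2: C0 read [C0 read from I: others=['C1=M'] -> C0=S, others downsized to S] -> [S,S,I,I]
  -> First S state at op 2; remaining ops need not be traced.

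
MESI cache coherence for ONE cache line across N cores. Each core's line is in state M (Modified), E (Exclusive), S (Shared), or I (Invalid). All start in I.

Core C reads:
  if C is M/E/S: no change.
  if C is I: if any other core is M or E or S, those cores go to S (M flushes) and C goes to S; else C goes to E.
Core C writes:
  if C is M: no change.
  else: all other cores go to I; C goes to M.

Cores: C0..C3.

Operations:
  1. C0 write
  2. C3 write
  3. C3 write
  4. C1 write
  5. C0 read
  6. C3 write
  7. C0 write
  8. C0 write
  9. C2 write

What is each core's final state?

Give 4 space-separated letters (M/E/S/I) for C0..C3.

Answer: I I M I

Derivation:
Op 1: C0 write [C0 write: invalidate none -> C0=M] -> [M,I,I,I]
Op 2: C3 write [C3 write: invalidate ['C0=M'] -> C3=M] -> [I,I,I,M]
Op 3: C3 write [C3 write: already M (modified), no change] -> [I,I,I,M]
Op 4: C1 write [C1 write: invalidate ['C3=M'] -> C1=M] -> [I,M,I,I]
Op 5: C0 read [C0 read from I: others=['C1=M'] -> C0=S, others downsized to S] -> [S,S,I,I]
Op 6: C3 write [C3 write: invalidate ['C0=S', 'C1=S'] -> C3=M] -> [I,I,I,M]
Op 7: C0 write [C0 write: invalidate ['C3=M'] -> C0=M] -> [M,I,I,I]
Op 8: C0 write [C0 write: already M (modified), no change] -> [M,I,I,I]
Op 9: C2 write [C2 write: invalidate ['C0=M'] -> C2=M] -> [I,I,M,I]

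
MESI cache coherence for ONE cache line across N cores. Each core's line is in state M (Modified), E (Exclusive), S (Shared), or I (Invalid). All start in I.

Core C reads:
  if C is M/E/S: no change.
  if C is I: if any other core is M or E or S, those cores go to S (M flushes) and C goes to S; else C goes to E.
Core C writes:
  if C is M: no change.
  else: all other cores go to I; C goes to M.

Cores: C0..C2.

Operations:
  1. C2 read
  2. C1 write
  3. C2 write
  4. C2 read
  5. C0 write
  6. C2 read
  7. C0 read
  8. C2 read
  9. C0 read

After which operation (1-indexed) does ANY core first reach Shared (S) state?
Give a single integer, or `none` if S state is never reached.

Answer: 6

Derivation:
Op 1: C2 read [C2 read from I: no other sharers -> C2=E (exclusive)] -> [I,I,E]
Op 2: C1 write [C1 write: invalidate ['C2=E'] -> C1=M] -> [I,M,I]
Op 3: C2 write [C2 write: invalidate ['C1=M'] -> C2=M] -> [I,I,M]
Op 4: C2 read [C2 read: already in M, no change] -> [I,I,M]
Op 5: C0 write [C0 write: invalidate ['C2=M'] -> C0=M] -> [M,I,I]
Op 6: C2 read [C2 read from I: others=['C0=M'] -> C2=S, others downsized to S] -> [S,I,S]
  -> First S state at op 6; remaining ops need not be traced.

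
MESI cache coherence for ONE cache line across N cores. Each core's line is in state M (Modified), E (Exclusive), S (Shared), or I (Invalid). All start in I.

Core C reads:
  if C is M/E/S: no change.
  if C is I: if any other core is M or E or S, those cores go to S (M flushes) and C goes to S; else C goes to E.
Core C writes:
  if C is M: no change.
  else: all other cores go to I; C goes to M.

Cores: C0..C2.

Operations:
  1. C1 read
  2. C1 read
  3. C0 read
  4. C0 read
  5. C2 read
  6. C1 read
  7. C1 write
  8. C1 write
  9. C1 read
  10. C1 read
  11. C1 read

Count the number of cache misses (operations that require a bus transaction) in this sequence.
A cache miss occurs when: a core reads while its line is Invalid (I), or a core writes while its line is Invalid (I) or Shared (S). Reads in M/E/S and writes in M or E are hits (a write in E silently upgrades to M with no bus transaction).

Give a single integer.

Op 1: C1 read [C1 read from I: no other sharers -> C1=E (exclusive)] -> [I,E,I] [MISS #1: read from I]
Op 2: C1 read [C1 read: already in E, no change] -> [I,E,I] [hit: read from E]
Op 3: C0 read [C0 read from I: others=['C1=E'] -> C0=S, others downsized to S] -> [S,S,I] [MISS #2: read from I]
Op 4: C0 read [C0 read: already in S, no change] -> [S,S,I] [hit: read from S]
Op 5: C2 read [C2 read from I: others=['C0=S', 'C1=S'] -> C2=S, others downsized to S] -> [S,S,S] [MISS #3: read from I]
Op 6: C1 read [C1 read: already in S, no change] -> [S,S,S] [hit: read from S]
Op 7: C1 write [C1 write: invalidate ['C0=S', 'C2=S'] -> C1=M] -> [I,M,I] [MISS #4: write from S]
Op 8: C1 write [C1 write: already M (modified), no change] -> [I,M,I] [hit: write from M]
Op 9: C1 read [C1 read: already in M, no change] -> [I,M,I] [hit: read from M]
Op 10: C1 read [C1 read: already in M, no change] -> [I,M,I] [hit: read from M]
Op 11: C1 read [C1 read: already in M, no change] -> [I,M,I] [hit: read from M]

Answer: 4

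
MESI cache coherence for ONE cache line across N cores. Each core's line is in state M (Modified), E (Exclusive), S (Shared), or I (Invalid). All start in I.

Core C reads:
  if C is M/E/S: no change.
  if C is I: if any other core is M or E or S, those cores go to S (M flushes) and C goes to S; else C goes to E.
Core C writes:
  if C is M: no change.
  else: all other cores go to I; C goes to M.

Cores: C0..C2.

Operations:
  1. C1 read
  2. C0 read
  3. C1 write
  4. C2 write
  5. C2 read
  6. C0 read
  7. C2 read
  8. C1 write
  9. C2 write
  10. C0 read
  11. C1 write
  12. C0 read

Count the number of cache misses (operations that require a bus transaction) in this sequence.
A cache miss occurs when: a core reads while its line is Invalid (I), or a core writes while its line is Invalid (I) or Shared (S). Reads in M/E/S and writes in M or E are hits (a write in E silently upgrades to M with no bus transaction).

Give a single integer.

Op 1: C1 read [C1 read from I: no other sharers -> C1=E (exclusive)] -> [I,E,I] [MISS #1: read from I]
Op 2: C0 read [C0 read from I: others=['C1=E'] -> C0=S, others downsized to S] -> [S,S,I] [MISS #2: read from I]
Op 3: C1 write [C1 write: invalidate ['C0=S'] -> C1=M] -> [I,M,I] [MISS #3: write from S]
Op 4: C2 write [C2 write: invalidate ['C1=M'] -> C2=M] -> [I,I,M] [MISS #4: write from I]
Op 5: C2 read [C2 read: already in M, no change] -> [I,I,M] [hit: read from M]
Op 6: C0 read [C0 read from I: others=['C2=M'] -> C0=S, others downsized to S] -> [S,I,S] [MISS #5: read from I]
Op 7: C2 read [C2 read: already in S, no change] -> [S,I,S] [hit: read from S]
Op 8: C1 write [C1 write: invalidate ['C0=S', 'C2=S'] -> C1=M] -> [I,M,I] [MISS #6: write from I]
Op 9: C2 write [C2 write: invalidate ['C1=M'] -> C2=M] -> [I,I,M] [MISS #7: write from I]
Op 10: C0 read [C0 read from I: others=['C2=M'] -> C0=S, others downsized to S] -> [S,I,S] [MISS #8: read from I]
Op 11: C1 write [C1 write: invalidate ['C0=S', 'C2=S'] -> C1=M] -> [I,M,I] [MISS #9: write from I]
Op 12: C0 read [C0 read from I: others=['C1=M'] -> C0=S, others downsized to S] -> [S,S,I] [MISS #10: read from I]

Answer: 10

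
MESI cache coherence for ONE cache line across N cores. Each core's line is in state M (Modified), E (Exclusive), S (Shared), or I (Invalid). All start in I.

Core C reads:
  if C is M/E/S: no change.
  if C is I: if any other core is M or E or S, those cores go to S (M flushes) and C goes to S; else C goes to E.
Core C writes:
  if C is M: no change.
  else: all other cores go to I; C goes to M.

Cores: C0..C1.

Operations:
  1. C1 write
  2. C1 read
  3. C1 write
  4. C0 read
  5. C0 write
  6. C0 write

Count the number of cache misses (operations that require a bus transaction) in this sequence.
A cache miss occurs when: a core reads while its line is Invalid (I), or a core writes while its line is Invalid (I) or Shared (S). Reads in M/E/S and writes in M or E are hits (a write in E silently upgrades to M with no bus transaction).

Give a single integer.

Answer: 3

Derivation:
Op 1: C1 write [C1 write: invalidate none -> C1=M] -> [I,M] [MISS #1: write from I]
Op 2: C1 read [C1 read: already in M, no change] -> [I,M] [hit: read from M]
Op 3: C1 write [C1 write: already M (modified), no change] -> [I,M] [hit: write from M]
Op 4: C0 read [C0 read from I: others=['C1=M'] -> C0=S, others downsized to S] -> [S,S] [MISS #2: read from I]
Op 5: C0 write [C0 write: invalidate ['C1=S'] -> C0=M] -> [M,I] [MISS #3: write from S]
Op 6: C0 write [C0 write: already M (modified), no change] -> [M,I] [hit: write from M]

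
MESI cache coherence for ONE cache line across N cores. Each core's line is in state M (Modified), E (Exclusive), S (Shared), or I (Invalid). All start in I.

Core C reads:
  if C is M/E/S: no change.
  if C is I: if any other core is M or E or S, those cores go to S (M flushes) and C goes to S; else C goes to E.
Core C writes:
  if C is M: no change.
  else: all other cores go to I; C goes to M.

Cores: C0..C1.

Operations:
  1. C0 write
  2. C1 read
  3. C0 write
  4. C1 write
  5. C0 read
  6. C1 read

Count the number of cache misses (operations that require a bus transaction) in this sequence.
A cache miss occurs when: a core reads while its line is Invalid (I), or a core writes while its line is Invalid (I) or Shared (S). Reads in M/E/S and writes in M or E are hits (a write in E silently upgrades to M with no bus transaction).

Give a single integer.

Answer: 5

Derivation:
Op 1: C0 write [C0 write: invalidate none -> C0=M] -> [M,I] [MISS #1: write from I]
Op 2: C1 read [C1 read from I: others=['C0=M'] -> C1=S, others downsized to S] -> [S,S] [MISS #2: read from I]
Op 3: C0 write [C0 write: invalidate ['C1=S'] -> C0=M] -> [M,I] [MISS #3: write from S]
Op 4: C1 write [C1 write: invalidate ['C0=M'] -> C1=M] -> [I,M] [MISS #4: write from I]
Op 5: C0 read [C0 read from I: others=['C1=M'] -> C0=S, others downsized to S] -> [S,S] [MISS #5: read from I]
Op 6: C1 read [C1 read: already in S, no change] -> [S,S] [hit: read from S]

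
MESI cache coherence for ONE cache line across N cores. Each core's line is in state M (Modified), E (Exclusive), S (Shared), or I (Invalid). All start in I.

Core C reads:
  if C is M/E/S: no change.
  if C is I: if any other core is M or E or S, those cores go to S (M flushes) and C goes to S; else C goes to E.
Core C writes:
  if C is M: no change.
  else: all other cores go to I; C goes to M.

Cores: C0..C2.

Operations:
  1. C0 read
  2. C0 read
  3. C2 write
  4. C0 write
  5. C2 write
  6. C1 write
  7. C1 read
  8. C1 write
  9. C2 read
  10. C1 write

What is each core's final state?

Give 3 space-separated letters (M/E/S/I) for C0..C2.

Answer: I M I

Derivation:
Op 1: C0 read [C0 read from I: no other sharers -> C0=E (exclusive)] -> [E,I,I]
Op 2: C0 read [C0 read: already in E, no change] -> [E,I,I]
Op 3: C2 write [C2 write: invalidate ['C0=E'] -> C2=M] -> [I,I,M]
Op 4: C0 write [C0 write: invalidate ['C2=M'] -> C0=M] -> [M,I,I]
Op 5: C2 write [C2 write: invalidate ['C0=M'] -> C2=M] -> [I,I,M]
Op 6: C1 write [C1 write: invalidate ['C2=M'] -> C1=M] -> [I,M,I]
Op 7: C1 read [C1 read: already in M, no change] -> [I,M,I]
Op 8: C1 write [C1 write: already M (modified), no change] -> [I,M,I]
Op 9: C2 read [C2 read from I: others=['C1=M'] -> C2=S, others downsized to S] -> [I,S,S]
Op 10: C1 write [C1 write: invalidate ['C2=S'] -> C1=M] -> [I,M,I]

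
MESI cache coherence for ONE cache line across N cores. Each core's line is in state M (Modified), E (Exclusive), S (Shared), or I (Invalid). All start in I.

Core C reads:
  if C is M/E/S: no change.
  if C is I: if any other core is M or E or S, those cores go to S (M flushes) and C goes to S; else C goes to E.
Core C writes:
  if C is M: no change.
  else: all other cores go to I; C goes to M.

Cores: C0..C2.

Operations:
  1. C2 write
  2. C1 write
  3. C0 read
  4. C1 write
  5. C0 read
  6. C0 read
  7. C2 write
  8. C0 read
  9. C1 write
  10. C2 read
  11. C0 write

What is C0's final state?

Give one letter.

Answer: M

Derivation:
Op 1: C2 write [C2 write: invalidate none -> C2=M] -> [I,I,M]
Op 2: C1 write [C1 write: invalidate ['C2=M'] -> C1=M] -> [I,M,I]
Op 3: C0 read [C0 read from I: others=['C1=M'] -> C0=S, others downsized to S] -> [S,S,I]
Op 4: C1 write [C1 write: invalidate ['C0=S'] -> C1=M] -> [I,M,I]
Op 5: C0 read [C0 read from I: others=['C1=M'] -> C0=S, others downsized to S] -> [S,S,I]
Op 6: C0 read [C0 read: already in S, no change] -> [S,S,I]
Op 7: C2 write [C2 write: invalidate ['C0=S', 'C1=S'] -> C2=M] -> [I,I,M]
Op 8: C0 read [C0 read from I: others=['C2=M'] -> C0=S, others downsized to S] -> [S,I,S]
Op 9: C1 write [C1 write: invalidate ['C0=S', 'C2=S'] -> C1=M] -> [I,M,I]
Op 10: C2 read [C2 read from I: others=['C1=M'] -> C2=S, others downsized to S] -> [I,S,S]
Op 11: C0 write [C0 write: invalidate ['C1=S', 'C2=S'] -> C0=M] -> [M,I,I]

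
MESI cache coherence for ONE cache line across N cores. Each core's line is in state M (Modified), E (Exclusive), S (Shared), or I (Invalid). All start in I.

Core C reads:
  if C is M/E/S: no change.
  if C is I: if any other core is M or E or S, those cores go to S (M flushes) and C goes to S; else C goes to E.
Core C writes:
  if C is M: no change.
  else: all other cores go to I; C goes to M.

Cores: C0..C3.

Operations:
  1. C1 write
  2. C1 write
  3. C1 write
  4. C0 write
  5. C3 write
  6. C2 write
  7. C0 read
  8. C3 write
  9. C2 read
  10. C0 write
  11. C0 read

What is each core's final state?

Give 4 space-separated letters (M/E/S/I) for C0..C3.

Answer: M I I I

Derivation:
Op 1: C1 write [C1 write: invalidate none -> C1=M] -> [I,M,I,I]
Op 2: C1 write [C1 write: already M (modified), no change] -> [I,M,I,I]
Op 3: C1 write [C1 write: already M (modified), no change] -> [I,M,I,I]
Op 4: C0 write [C0 write: invalidate ['C1=M'] -> C0=M] -> [M,I,I,I]
Op 5: C3 write [C3 write: invalidate ['C0=M'] -> C3=M] -> [I,I,I,M]
Op 6: C2 write [C2 write: invalidate ['C3=M'] -> C2=M] -> [I,I,M,I]
Op 7: C0 read [C0 read from I: others=['C2=M'] -> C0=S, others downsized to S] -> [S,I,S,I]
Op 8: C3 write [C3 write: invalidate ['C0=S', 'C2=S'] -> C3=M] -> [I,I,I,M]
Op 9: C2 read [C2 read from I: others=['C3=M'] -> C2=S, others downsized to S] -> [I,I,S,S]
Op 10: C0 write [C0 write: invalidate ['C2=S', 'C3=S'] -> C0=M] -> [M,I,I,I]
Op 11: C0 read [C0 read: already in M, no change] -> [M,I,I,I]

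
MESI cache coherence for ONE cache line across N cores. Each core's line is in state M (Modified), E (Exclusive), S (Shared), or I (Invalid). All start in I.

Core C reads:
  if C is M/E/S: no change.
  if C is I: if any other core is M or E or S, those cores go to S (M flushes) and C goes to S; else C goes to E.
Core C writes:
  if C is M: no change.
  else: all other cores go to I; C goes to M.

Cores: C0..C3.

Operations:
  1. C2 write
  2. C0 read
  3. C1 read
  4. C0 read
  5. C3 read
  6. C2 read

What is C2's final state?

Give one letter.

Answer: S

Derivation:
Op 1: C2 write [C2 write: invalidate none -> C2=M] -> [I,I,M,I]
Op 2: C0 read [C0 read from I: others=['C2=M'] -> C0=S, others downsized to S] -> [S,I,S,I]
Op 3: C1 read [C1 read from I: others=['C0=S', 'C2=S'] -> C1=S, others downsized to S] -> [S,S,S,I]
Op 4: C0 read [C0 read: already in S, no change] -> [S,S,S,I]
Op 5: C3 read [C3 read from I: others=['C0=S', 'C1=S', 'C2=S'] -> C3=S, others downsized to S] -> [S,S,S,S]
Op 6: C2 read [C2 read: already in S, no change] -> [S,S,S,S]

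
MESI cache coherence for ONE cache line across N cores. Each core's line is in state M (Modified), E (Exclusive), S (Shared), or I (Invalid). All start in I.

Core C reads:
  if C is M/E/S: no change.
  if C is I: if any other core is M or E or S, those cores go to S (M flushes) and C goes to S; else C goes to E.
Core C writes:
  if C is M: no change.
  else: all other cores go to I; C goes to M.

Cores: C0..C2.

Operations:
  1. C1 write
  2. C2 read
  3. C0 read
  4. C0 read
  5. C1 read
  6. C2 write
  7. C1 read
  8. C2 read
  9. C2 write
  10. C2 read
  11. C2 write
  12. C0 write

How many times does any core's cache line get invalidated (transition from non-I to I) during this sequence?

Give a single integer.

Answer: 4

Derivation:
Op 1: C1 write [C1 write: invalidate none -> C1=M] -> [I,M,I] (invalidations this op: 0; running total: 0)
Op 2: C2 read [C2 read from I: others=['C1=M'] -> C2=S, others downsized to S] -> [I,S,S] (invalidations this op: 0; running total: 0)
Op 3: C0 read [C0 read from I: others=['C1=S', 'C2=S'] -> C0=S, others downsized to S] -> [S,S,S] (invalidations this op: 0; running total: 0)
Op 4: C0 read [C0 read: already in S, no change] -> [S,S,S] (invalidations this op: 0; running total: 0)
Op 5: C1 read [C1 read: already in S, no change] -> [S,S,S] (invalidations this op: 0; running total: 0)
Op 6: C2 write [C2 write: invalidate ['C0=S', 'C1=S'] -> C2=M] -> [I,I,M] (invalidations this op: 2; running total: 2)
Op 7: C1 read [C1 read from I: others=['C2=M'] -> C1=S, others downsized to S] -> [I,S,S] (invalidations this op: 0; running total: 2)
Op 8: C2 read [C2 read: already in S, no change] -> [I,S,S] (invalidations this op: 0; running total: 2)
Op 9: C2 write [C2 write: invalidate ['C1=S'] -> C2=M] -> [I,I,M] (invalidations this op: 1; running total: 3)
Op 10: C2 read [C2 read: already in M, no change] -> [I,I,M] (invalidations this op: 0; running total: 3)
Op 11: C2 write [C2 write: already M (modified), no change] -> [I,I,M] (invalidations this op: 0; running total: 3)
Op 12: C0 write [C0 write: invalidate ['C2=M'] -> C0=M] -> [M,I,I] (invalidations this op: 1; running total: 4)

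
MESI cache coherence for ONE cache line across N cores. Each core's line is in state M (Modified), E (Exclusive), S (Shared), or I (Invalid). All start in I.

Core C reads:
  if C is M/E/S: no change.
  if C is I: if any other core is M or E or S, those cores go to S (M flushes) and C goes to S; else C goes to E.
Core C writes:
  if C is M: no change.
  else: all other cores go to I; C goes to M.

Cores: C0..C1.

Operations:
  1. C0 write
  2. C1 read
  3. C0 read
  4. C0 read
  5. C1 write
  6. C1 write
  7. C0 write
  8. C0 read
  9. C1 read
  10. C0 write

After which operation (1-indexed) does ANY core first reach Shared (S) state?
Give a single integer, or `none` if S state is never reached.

Op 1: C0 write [C0 write: invalidate none -> C0=M] -> [M,I]
Op 2: C1 read [C1 read from I: others=['C0=M'] -> C1=S, others downsized to S] -> [S,S]
  -> First S state at op 2; remaining ops need not be traced.

Answer: 2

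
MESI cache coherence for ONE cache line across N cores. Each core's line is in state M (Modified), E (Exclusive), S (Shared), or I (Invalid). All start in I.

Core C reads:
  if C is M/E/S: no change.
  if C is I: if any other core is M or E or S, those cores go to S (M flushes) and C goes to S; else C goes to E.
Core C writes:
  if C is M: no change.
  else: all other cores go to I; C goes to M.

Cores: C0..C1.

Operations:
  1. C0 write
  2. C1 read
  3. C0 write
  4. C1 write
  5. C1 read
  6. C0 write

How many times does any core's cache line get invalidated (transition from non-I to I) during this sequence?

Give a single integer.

Answer: 3

Derivation:
Op 1: C0 write [C0 write: invalidate none -> C0=M] -> [M,I] (invalidations this op: 0; running total: 0)
Op 2: C1 read [C1 read from I: others=['C0=M'] -> C1=S, others downsized to S] -> [S,S] (invalidations this op: 0; running total: 0)
Op 3: C0 write [C0 write: invalidate ['C1=S'] -> C0=M] -> [M,I] (invalidations this op: 1; running total: 1)
Op 4: C1 write [C1 write: invalidate ['C0=M'] -> C1=M] -> [I,M] (invalidations this op: 1; running total: 2)
Op 5: C1 read [C1 read: already in M, no change] -> [I,M] (invalidations this op: 0; running total: 2)
Op 6: C0 write [C0 write: invalidate ['C1=M'] -> C0=M] -> [M,I] (invalidations this op: 1; running total: 3)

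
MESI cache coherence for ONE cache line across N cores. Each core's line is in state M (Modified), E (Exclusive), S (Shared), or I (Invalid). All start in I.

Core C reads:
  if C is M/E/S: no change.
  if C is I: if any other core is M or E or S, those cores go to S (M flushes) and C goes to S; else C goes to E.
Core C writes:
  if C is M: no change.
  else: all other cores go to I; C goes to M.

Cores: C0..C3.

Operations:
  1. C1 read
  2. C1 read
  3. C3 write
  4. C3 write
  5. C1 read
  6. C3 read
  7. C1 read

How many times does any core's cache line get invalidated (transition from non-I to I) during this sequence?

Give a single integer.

Answer: 1

Derivation:
Op 1: C1 read [C1 read from I: no other sharers -> C1=E (exclusive)] -> [I,E,I,I] (invalidations this op: 0; running total: 0)
Op 2: C1 read [C1 read: already in E, no change] -> [I,E,I,I] (invalidations this op: 0; running total: 0)
Op 3: C3 write [C3 write: invalidate ['C1=E'] -> C3=M] -> [I,I,I,M] (invalidations this op: 1; running total: 1)
Op 4: C3 write [C3 write: already M (modified), no change] -> [I,I,I,M] (invalidations this op: 0; running total: 1)
Op 5: C1 read [C1 read from I: others=['C3=M'] -> C1=S, others downsized to S] -> [I,S,I,S] (invalidations this op: 0; running total: 1)
Op 6: C3 read [C3 read: already in S, no change] -> [I,S,I,S] (invalidations this op: 0; running total: 1)
Op 7: C1 read [C1 read: already in S, no change] -> [I,S,I,S] (invalidations this op: 0; running total: 1)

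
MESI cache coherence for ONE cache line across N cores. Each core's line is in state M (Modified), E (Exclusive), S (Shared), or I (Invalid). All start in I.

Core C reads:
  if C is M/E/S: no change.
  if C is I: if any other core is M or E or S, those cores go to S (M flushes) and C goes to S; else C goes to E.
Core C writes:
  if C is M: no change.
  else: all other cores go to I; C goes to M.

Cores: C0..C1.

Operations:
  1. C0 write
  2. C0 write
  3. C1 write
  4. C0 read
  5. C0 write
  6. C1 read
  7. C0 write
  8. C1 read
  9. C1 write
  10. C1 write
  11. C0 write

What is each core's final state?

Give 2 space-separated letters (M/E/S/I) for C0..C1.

Op 1: C0 write [C0 write: invalidate none -> C0=M] -> [M,I]
Op 2: C0 write [C0 write: already M (modified), no change] -> [M,I]
Op 3: C1 write [C1 write: invalidate ['C0=M'] -> C1=M] -> [I,M]
Op 4: C0 read [C0 read from I: others=['C1=M'] -> C0=S, others downsized to S] -> [S,S]
Op 5: C0 write [C0 write: invalidate ['C1=S'] -> C0=M] -> [M,I]
Op 6: C1 read [C1 read from I: others=['C0=M'] -> C1=S, others downsized to S] -> [S,S]
Op 7: C0 write [C0 write: invalidate ['C1=S'] -> C0=M] -> [M,I]
Op 8: C1 read [C1 read from I: others=['C0=M'] -> C1=S, others downsized to S] -> [S,S]
Op 9: C1 write [C1 write: invalidate ['C0=S'] -> C1=M] -> [I,M]
Op 10: C1 write [C1 write: already M (modified), no change] -> [I,M]
Op 11: C0 write [C0 write: invalidate ['C1=M'] -> C0=M] -> [M,I]

Answer: M I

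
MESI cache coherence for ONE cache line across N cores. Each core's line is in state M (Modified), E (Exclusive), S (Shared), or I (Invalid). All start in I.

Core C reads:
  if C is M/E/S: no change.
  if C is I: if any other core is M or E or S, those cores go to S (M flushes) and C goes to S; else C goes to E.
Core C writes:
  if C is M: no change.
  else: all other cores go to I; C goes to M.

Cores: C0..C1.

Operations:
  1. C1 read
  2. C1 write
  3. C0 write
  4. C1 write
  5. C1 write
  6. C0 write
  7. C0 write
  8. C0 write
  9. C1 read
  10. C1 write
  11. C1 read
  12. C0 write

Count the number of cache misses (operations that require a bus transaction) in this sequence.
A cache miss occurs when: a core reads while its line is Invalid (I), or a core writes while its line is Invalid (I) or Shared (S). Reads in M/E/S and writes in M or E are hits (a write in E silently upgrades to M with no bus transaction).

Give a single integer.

Op 1: C1 read [C1 read from I: no other sharers -> C1=E (exclusive)] -> [I,E] [MISS #1: read from I]
Op 2: C1 write [C1 write: invalidate none -> C1=M] -> [I,M] [hit: write from E is a silent E->M upgrade, no bus transaction]
Op 3: C0 write [C0 write: invalidate ['C1=M'] -> C0=M] -> [M,I] [MISS #2: write from I]
Op 4: C1 write [C1 write: invalidate ['C0=M'] -> C1=M] -> [I,M] [MISS #3: write from I]
Op 5: C1 write [C1 write: already M (modified), no change] -> [I,M] [hit: write from M]
Op 6: C0 write [C0 write: invalidate ['C1=M'] -> C0=M] -> [M,I] [MISS #4: write from I]
Op 7: C0 write [C0 write: already M (modified), no change] -> [M,I] [hit: write from M]
Op 8: C0 write [C0 write: already M (modified), no change] -> [M,I] [hit: write from M]
Op 9: C1 read [C1 read from I: others=['C0=M'] -> C1=S, others downsized to S] -> [S,S] [MISS #5: read from I]
Op 10: C1 write [C1 write: invalidate ['C0=S'] -> C1=M] -> [I,M] [MISS #6: write from S]
Op 11: C1 read [C1 read: already in M, no change] -> [I,M] [hit: read from M]
Op 12: C0 write [C0 write: invalidate ['C1=M'] -> C0=M] -> [M,I] [MISS #7: write from I]

Answer: 7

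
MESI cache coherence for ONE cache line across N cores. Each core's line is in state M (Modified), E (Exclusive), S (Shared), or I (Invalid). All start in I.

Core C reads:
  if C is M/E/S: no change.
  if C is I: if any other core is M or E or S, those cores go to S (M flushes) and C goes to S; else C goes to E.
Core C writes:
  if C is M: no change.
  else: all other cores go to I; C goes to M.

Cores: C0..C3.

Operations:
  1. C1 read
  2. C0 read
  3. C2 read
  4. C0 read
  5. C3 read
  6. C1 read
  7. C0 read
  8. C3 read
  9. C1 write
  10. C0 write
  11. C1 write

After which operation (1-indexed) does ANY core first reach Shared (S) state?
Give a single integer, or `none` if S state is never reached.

Op 1: C1 read [C1 read from I: no other sharers -> C1=E (exclusive)] -> [I,E,I,I]
Op 2: C0 read [C0 read from I: others=['C1=E'] -> C0=S, others downsized to S] -> [S,S,I,I]
  -> First S state at op 2; remaining ops need not be traced.

Answer: 2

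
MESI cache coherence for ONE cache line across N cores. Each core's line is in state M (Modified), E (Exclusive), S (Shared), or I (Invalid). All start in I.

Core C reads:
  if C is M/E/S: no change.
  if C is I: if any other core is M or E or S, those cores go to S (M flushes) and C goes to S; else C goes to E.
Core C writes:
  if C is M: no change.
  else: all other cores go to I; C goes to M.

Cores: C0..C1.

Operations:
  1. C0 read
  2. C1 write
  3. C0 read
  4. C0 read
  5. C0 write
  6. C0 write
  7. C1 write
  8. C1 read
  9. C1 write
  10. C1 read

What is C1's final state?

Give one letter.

Answer: M

Derivation:
Op 1: C0 read [C0 read from I: no other sharers -> C0=E (exclusive)] -> [E,I]
Op 2: C1 write [C1 write: invalidate ['C0=E'] -> C1=M] -> [I,M]
Op 3: C0 read [C0 read from I: others=['C1=M'] -> C0=S, others downsized to S] -> [S,S]
Op 4: C0 read [C0 read: already in S, no change] -> [S,S]
Op 5: C0 write [C0 write: invalidate ['C1=S'] -> C0=M] -> [M,I]
Op 6: C0 write [C0 write: already M (modified), no change] -> [M,I]
Op 7: C1 write [C1 write: invalidate ['C0=M'] -> C1=M] -> [I,M]
Op 8: C1 read [C1 read: already in M, no change] -> [I,M]
Op 9: C1 write [C1 write: already M (modified), no change] -> [I,M]
Op 10: C1 read [C1 read: already in M, no change] -> [I,M]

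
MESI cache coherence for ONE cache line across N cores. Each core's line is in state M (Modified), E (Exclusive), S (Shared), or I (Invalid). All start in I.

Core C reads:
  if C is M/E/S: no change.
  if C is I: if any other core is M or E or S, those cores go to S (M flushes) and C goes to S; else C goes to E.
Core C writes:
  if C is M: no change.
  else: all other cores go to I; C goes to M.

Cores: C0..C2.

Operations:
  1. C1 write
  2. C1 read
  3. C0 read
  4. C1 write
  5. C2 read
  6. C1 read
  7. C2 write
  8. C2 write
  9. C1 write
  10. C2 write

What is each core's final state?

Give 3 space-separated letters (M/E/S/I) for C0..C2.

Op 1: C1 write [C1 write: invalidate none -> C1=M] -> [I,M,I]
Op 2: C1 read [C1 read: already in M, no change] -> [I,M,I]
Op 3: C0 read [C0 read from I: others=['C1=M'] -> C0=S, others downsized to S] -> [S,S,I]
Op 4: C1 write [C1 write: invalidate ['C0=S'] -> C1=M] -> [I,M,I]
Op 5: C2 read [C2 read from I: others=['C1=M'] -> C2=S, others downsized to S] -> [I,S,S]
Op 6: C1 read [C1 read: already in S, no change] -> [I,S,S]
Op 7: C2 write [C2 write: invalidate ['C1=S'] -> C2=M] -> [I,I,M]
Op 8: C2 write [C2 write: already M (modified), no change] -> [I,I,M]
Op 9: C1 write [C1 write: invalidate ['C2=M'] -> C1=M] -> [I,M,I]
Op 10: C2 write [C2 write: invalidate ['C1=M'] -> C2=M] -> [I,I,M]

Answer: I I M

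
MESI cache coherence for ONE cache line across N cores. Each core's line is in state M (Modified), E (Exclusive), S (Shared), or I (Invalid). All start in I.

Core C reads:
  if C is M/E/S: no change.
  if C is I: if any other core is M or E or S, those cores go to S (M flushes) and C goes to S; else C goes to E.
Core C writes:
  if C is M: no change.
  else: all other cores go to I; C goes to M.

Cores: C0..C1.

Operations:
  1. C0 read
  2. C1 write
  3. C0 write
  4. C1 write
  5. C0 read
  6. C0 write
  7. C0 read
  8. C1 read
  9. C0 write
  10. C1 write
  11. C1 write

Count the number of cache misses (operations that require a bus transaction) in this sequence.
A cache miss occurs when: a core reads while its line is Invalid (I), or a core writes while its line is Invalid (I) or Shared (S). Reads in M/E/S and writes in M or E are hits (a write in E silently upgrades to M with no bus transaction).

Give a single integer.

Answer: 9

Derivation:
Op 1: C0 read [C0 read from I: no other sharers -> C0=E (exclusive)] -> [E,I] [MISS #1: read from I]
Op 2: C1 write [C1 write: invalidate ['C0=E'] -> C1=M] -> [I,M] [MISS #2: write from I]
Op 3: C0 write [C0 write: invalidate ['C1=M'] -> C0=M] -> [M,I] [MISS #3: write from I]
Op 4: C1 write [C1 write: invalidate ['C0=M'] -> C1=M] -> [I,M] [MISS #4: write from I]
Op 5: C0 read [C0 read from I: others=['C1=M'] -> C0=S, others downsized to S] -> [S,S] [MISS #5: read from I]
Op 6: C0 write [C0 write: invalidate ['C1=S'] -> C0=M] -> [M,I] [MISS #6: write from S]
Op 7: C0 read [C0 read: already in M, no change] -> [M,I] [hit: read from M]
Op 8: C1 read [C1 read from I: others=['C0=M'] -> C1=S, others downsized to S] -> [S,S] [MISS #7: read from I]
Op 9: C0 write [C0 write: invalidate ['C1=S'] -> C0=M] -> [M,I] [MISS #8: write from S]
Op 10: C1 write [C1 write: invalidate ['C0=M'] -> C1=M] -> [I,M] [MISS #9: write from I]
Op 11: C1 write [C1 write: already M (modified), no change] -> [I,M] [hit: write from M]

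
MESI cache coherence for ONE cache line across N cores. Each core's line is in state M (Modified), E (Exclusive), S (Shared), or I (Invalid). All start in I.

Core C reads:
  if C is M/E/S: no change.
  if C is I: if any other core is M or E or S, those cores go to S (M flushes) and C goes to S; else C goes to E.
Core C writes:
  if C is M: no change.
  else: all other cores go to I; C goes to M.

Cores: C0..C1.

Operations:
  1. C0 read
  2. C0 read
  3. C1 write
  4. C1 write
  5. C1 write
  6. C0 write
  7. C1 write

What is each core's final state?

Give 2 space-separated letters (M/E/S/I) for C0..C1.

Op 1: C0 read [C0 read from I: no other sharers -> C0=E (exclusive)] -> [E,I]
Op 2: C0 read [C0 read: already in E, no change] -> [E,I]
Op 3: C1 write [C1 write: invalidate ['C0=E'] -> C1=M] -> [I,M]
Op 4: C1 write [C1 write: already M (modified), no change] -> [I,M]
Op 5: C1 write [C1 write: already M (modified), no change] -> [I,M]
Op 6: C0 write [C0 write: invalidate ['C1=M'] -> C0=M] -> [M,I]
Op 7: C1 write [C1 write: invalidate ['C0=M'] -> C1=M] -> [I,M]

Answer: I M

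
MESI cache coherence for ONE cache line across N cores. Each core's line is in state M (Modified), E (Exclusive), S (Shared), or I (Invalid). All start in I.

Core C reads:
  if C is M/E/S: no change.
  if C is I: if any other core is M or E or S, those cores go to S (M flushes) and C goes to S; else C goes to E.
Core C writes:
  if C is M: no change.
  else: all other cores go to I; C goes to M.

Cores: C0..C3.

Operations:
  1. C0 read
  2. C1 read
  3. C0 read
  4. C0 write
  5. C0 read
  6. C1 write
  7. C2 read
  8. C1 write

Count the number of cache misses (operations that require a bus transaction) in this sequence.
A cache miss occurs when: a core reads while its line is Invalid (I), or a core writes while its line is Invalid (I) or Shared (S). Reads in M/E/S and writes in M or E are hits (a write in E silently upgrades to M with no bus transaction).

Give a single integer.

Op 1: C0 read [C0 read from I: no other sharers -> C0=E (exclusive)] -> [E,I,I,I] [MISS #1: read from I]
Op 2: C1 read [C1 read from I: others=['C0=E'] -> C1=S, others downsized to S] -> [S,S,I,I] [MISS #2: read from I]
Op 3: C0 read [C0 read: already in S, no change] -> [S,S,I,I] [hit: read from S]
Op 4: C0 write [C0 write: invalidate ['C1=S'] -> C0=M] -> [M,I,I,I] [MISS #3: write from S]
Op 5: C0 read [C0 read: already in M, no change] -> [M,I,I,I] [hit: read from M]
Op 6: C1 write [C1 write: invalidate ['C0=M'] -> C1=M] -> [I,M,I,I] [MISS #4: write from I]
Op 7: C2 read [C2 read from I: others=['C1=M'] -> C2=S, others downsized to S] -> [I,S,S,I] [MISS #5: read from I]
Op 8: C1 write [C1 write: invalidate ['C2=S'] -> C1=M] -> [I,M,I,I] [MISS #6: write from S]

Answer: 6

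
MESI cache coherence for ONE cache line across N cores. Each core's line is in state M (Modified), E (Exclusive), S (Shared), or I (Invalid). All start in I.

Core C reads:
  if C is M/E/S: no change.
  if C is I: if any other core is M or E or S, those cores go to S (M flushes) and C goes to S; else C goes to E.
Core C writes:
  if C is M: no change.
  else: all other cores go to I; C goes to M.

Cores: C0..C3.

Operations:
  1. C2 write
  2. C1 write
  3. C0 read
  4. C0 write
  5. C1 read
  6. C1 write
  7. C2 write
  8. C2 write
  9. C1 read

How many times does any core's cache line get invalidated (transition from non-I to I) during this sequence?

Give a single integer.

Answer: 4

Derivation:
Op 1: C2 write [C2 write: invalidate none -> C2=M] -> [I,I,M,I] (invalidations this op: 0; running total: 0)
Op 2: C1 write [C1 write: invalidate ['C2=M'] -> C1=M] -> [I,M,I,I] (invalidations this op: 1; running total: 1)
Op 3: C0 read [C0 read from I: others=['C1=M'] -> C0=S, others downsized to S] -> [S,S,I,I] (invalidations this op: 0; running total: 1)
Op 4: C0 write [C0 write: invalidate ['C1=S'] -> C0=M] -> [M,I,I,I] (invalidations this op: 1; running total: 2)
Op 5: C1 read [C1 read from I: others=['C0=M'] -> C1=S, others downsized to S] -> [S,S,I,I] (invalidations this op: 0; running total: 2)
Op 6: C1 write [C1 write: invalidate ['C0=S'] -> C1=M] -> [I,M,I,I] (invalidations this op: 1; running total: 3)
Op 7: C2 write [C2 write: invalidate ['C1=M'] -> C2=M] -> [I,I,M,I] (invalidations this op: 1; running total: 4)
Op 8: C2 write [C2 write: already M (modified), no change] -> [I,I,M,I] (invalidations this op: 0; running total: 4)
Op 9: C1 read [C1 read from I: others=['C2=M'] -> C1=S, others downsized to S] -> [I,S,S,I] (invalidations this op: 0; running total: 4)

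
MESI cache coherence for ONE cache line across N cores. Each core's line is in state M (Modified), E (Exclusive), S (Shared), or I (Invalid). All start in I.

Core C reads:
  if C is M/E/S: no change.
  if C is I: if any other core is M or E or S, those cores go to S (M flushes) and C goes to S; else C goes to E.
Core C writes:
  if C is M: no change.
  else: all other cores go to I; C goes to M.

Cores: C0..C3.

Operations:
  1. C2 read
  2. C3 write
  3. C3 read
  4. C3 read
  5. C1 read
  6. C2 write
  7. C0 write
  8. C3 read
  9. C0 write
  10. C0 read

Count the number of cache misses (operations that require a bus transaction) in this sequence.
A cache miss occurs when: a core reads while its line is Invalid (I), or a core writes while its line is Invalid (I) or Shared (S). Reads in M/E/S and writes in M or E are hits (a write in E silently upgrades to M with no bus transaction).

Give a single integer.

Answer: 7

Derivation:
Op 1: C2 read [C2 read from I: no other sharers -> C2=E (exclusive)] -> [I,I,E,I] [MISS #1: read from I]
Op 2: C3 write [C3 write: invalidate ['C2=E'] -> C3=M] -> [I,I,I,M] [MISS #2: write from I]
Op 3: C3 read [C3 read: already in M, no change] -> [I,I,I,M] [hit: read from M]
Op 4: C3 read [C3 read: already in M, no change] -> [I,I,I,M] [hit: read from M]
Op 5: C1 read [C1 read from I: others=['C3=M'] -> C1=S, others downsized to S] -> [I,S,I,S] [MISS #3: read from I]
Op 6: C2 write [C2 write: invalidate ['C1=S', 'C3=S'] -> C2=M] -> [I,I,M,I] [MISS #4: write from I]
Op 7: C0 write [C0 write: invalidate ['C2=M'] -> C0=M] -> [M,I,I,I] [MISS #5: write from I]
Op 8: C3 read [C3 read from I: others=['C0=M'] -> C3=S, others downsized to S] -> [S,I,I,S] [MISS #6: read from I]
Op 9: C0 write [C0 write: invalidate ['C3=S'] -> C0=M] -> [M,I,I,I] [MISS #7: write from S]
Op 10: C0 read [C0 read: already in M, no change] -> [M,I,I,I] [hit: read from M]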